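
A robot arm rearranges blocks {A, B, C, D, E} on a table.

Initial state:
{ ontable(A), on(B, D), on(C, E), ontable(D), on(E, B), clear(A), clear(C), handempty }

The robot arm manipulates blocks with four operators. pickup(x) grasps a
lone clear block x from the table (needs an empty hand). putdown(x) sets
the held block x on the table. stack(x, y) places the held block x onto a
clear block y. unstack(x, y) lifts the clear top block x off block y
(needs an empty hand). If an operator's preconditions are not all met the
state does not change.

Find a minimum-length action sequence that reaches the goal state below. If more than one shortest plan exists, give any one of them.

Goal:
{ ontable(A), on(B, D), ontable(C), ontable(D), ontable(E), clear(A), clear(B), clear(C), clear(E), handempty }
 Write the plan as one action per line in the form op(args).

step 1 (unstack(C, E)): towers=[A; D/B/E] holding=C
step 2 (putdown(C)): towers=[A; C; D/B/E] holding=-
step 3 (unstack(E, B)): towers=[A; C; D/B] holding=E
step 4 (putdown(E)): towers=[A; C; D/B; E] holding=-
goal check: towers=[A; C; D/B; E] holding=- — reached (length 4, optimal by BFS)

unstack(C, E)
putdown(C)
unstack(E, B)
putdown(E)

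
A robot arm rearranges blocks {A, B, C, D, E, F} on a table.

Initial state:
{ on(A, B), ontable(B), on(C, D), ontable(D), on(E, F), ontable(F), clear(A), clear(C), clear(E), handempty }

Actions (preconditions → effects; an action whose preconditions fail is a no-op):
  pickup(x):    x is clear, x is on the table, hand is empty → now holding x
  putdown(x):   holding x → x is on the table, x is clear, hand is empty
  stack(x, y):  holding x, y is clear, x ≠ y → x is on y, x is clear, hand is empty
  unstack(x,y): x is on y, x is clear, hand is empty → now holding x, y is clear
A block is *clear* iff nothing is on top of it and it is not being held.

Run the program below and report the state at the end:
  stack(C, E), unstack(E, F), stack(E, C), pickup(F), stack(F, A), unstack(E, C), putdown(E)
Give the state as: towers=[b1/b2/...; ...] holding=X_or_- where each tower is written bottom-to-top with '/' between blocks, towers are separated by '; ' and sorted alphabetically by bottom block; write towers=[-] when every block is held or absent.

step 1 (stack(C, E)) [no-op]: towers=[B/A; D/C; F/E] holding=-
step 2 (unstack(E, F)): towers=[B/A; D/C; F] holding=E
step 3 (stack(E, C)): towers=[B/A; D/C/E; F] holding=-
step 4 (pickup(F)): towers=[B/A; D/C/E] holding=F
step 5 (stack(F, A)): towers=[B/A/F; D/C/E] holding=-
step 6 (unstack(E, C)): towers=[B/A/F; D/C] holding=E
step 7 (putdown(E)): towers=[B/A/F; D/C; E] holding=-

towers=[B/A/F; D/C; E] holding=-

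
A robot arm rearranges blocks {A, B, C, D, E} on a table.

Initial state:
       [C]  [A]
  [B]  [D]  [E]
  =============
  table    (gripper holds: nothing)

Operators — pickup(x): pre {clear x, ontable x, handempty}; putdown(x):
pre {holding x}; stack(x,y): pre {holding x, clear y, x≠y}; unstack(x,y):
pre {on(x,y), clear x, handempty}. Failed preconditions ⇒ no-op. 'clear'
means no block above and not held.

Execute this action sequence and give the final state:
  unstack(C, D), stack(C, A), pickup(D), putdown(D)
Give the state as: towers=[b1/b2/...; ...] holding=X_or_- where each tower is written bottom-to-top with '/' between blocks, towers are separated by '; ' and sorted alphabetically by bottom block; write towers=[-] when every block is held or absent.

towers=[B; D; E/A/C] holding=-

step 1 (unstack(C, D)): towers=[B; D; E/A] holding=C
step 2 (stack(C, A)): towers=[B; D; E/A/C] holding=-
step 3 (pickup(D)): towers=[B; E/A/C] holding=D
step 4 (putdown(D)): towers=[B; D; E/A/C] holding=-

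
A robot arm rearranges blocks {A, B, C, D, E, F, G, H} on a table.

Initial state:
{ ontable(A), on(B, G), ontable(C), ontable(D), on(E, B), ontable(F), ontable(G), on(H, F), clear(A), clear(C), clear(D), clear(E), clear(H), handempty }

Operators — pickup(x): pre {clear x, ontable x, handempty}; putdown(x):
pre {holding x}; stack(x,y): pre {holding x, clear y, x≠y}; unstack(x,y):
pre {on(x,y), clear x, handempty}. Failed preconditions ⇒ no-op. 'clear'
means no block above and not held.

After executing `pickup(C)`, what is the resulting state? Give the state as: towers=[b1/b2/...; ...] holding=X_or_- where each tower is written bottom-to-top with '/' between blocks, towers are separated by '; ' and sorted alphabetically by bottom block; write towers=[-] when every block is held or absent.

before: towers=[A; C; D; F/H; G/B/E] holding=-
pre[pickup(C)]: clear(C) yes, ontable(C) yes, handempty yes
all met → apply pickup(C)
after:  towers=[A; D; F/H; G/B/E] holding=C

towers=[A; D; F/H; G/B/E] holding=C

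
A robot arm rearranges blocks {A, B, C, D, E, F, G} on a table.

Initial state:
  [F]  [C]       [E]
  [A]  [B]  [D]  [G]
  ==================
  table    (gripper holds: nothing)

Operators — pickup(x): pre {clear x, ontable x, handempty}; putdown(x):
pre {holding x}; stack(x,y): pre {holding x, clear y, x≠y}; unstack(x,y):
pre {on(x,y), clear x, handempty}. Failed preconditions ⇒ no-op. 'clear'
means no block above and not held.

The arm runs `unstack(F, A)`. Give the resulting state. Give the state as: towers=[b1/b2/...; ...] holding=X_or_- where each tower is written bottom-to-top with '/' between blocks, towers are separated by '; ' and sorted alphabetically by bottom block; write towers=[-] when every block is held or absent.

towers=[A; B/C; D; G/E] holding=F

before: towers=[A/F; B/C; D; G/E] holding=-
pre[unstack(F, A)]: on(F,A) ✓, clear(F) ✓, handempty ✓
all met → apply unstack(F, A)
after:  towers=[A; B/C; D; G/E] holding=F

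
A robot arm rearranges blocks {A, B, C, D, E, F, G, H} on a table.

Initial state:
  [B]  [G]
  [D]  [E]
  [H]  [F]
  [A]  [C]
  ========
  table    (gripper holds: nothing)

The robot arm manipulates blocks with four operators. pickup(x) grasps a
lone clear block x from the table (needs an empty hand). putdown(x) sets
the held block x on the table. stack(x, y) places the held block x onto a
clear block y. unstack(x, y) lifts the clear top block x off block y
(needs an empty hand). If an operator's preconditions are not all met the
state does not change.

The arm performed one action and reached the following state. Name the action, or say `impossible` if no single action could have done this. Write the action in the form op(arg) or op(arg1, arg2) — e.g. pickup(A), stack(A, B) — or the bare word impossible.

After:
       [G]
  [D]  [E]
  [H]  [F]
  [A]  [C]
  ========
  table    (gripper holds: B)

target: towers=[A/H/D; C/F/E/G] holding=B
     unstack(G, E) → towers=[A/H/D/B; C/F/E] holding=G
     unstack(B, D) → towers=[A/H/D; C/F/E/G] holding=B  ← match

unstack(B, D)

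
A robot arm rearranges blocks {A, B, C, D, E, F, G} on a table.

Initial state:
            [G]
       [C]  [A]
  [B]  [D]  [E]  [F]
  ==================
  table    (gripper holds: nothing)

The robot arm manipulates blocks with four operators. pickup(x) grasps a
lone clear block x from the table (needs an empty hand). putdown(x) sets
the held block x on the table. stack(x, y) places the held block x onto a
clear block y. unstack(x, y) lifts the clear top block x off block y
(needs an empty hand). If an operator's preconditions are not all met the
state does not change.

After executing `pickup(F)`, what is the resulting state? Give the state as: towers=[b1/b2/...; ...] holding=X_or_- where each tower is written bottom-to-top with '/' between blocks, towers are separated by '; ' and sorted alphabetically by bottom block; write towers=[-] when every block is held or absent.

before: towers=[B; D/C; E/A/G; F] holding=-
pre[pickup(F)]: clear(F) yes, ontable(F) yes, handempty yes
all met → apply pickup(F)
after:  towers=[B; D/C; E/A/G] holding=F

towers=[B; D/C; E/A/G] holding=F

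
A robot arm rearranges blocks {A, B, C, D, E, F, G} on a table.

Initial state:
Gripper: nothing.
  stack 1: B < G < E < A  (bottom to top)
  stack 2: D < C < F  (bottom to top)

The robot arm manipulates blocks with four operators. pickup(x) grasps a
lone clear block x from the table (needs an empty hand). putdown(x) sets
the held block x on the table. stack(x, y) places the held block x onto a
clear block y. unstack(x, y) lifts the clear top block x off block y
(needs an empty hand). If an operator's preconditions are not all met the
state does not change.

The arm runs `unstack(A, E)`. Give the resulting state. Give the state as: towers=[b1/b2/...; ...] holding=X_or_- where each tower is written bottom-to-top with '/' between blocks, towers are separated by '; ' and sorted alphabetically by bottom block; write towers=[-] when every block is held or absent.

towers=[B/G/E; D/C/F] holding=A

before: towers=[B/G/E/A; D/C/F] holding=-
pre[unstack(A, E)]: on(A,E) ok, clear(A) ok, handempty ok
all met → apply unstack(A, E)
after:  towers=[B/G/E; D/C/F] holding=A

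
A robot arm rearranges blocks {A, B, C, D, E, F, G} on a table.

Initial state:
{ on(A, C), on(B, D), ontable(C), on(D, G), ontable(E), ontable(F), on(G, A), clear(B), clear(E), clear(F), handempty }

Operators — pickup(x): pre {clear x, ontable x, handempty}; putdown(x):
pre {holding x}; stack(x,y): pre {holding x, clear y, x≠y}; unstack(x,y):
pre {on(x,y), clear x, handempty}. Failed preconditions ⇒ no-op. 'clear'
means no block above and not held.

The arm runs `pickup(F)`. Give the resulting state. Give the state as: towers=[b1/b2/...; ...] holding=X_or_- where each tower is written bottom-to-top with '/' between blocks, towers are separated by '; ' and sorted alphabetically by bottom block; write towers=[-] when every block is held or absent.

before: towers=[C/A/G/D/B; E; F] holding=-
pre[pickup(F)]: clear(F) ok, ontable(F) ok, handempty ok
all met → apply pickup(F)
after:  towers=[C/A/G/D/B; E] holding=F

towers=[C/A/G/D/B; E] holding=F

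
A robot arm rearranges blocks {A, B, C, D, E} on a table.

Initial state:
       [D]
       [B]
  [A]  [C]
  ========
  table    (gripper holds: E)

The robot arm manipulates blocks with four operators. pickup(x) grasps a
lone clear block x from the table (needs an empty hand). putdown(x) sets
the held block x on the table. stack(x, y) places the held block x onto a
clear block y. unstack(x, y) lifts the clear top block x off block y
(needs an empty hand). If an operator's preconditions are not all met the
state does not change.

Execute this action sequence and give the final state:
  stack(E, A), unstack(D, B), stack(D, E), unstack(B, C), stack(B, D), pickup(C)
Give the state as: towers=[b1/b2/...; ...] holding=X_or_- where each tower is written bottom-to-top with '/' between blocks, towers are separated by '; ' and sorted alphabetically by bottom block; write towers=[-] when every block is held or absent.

step 1 (stack(E, A)): towers=[A/E; C/B/D] holding=-
step 2 (unstack(D, B)): towers=[A/E; C/B] holding=D
step 3 (stack(D, E)): towers=[A/E/D; C/B] holding=-
step 4 (unstack(B, C)): towers=[A/E/D; C] holding=B
step 5 (stack(B, D)): towers=[A/E/D/B; C] holding=-
step 6 (pickup(C)): towers=[A/E/D/B] holding=C

towers=[A/E/D/B] holding=C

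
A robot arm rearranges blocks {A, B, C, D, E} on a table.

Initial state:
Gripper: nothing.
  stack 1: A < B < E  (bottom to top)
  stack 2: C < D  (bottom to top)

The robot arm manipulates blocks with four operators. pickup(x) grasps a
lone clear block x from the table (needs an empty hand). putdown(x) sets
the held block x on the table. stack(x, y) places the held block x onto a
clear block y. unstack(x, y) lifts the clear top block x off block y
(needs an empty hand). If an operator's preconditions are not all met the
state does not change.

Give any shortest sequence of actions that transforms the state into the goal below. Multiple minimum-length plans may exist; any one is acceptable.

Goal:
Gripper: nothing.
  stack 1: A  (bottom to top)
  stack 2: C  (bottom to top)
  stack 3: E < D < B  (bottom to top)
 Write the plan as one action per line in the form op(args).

step 1 (unstack(E, B)): towers=[A/B; C/D] holding=E
step 2 (putdown(E)): towers=[A/B; C/D; E] holding=-
step 3 (unstack(D, C)): towers=[A/B; C; E] holding=D
step 4 (stack(D, E)): towers=[A/B; C; E/D] holding=-
step 5 (unstack(B, A)): towers=[A; C; E/D] holding=B
step 6 (stack(B, D)): towers=[A; C; E/D/B] holding=-
goal check: towers=[A; C; E/D/B] holding=- — reached (length 6, optimal by BFS)

unstack(E, B)
putdown(E)
unstack(D, C)
stack(D, E)
unstack(B, A)
stack(B, D)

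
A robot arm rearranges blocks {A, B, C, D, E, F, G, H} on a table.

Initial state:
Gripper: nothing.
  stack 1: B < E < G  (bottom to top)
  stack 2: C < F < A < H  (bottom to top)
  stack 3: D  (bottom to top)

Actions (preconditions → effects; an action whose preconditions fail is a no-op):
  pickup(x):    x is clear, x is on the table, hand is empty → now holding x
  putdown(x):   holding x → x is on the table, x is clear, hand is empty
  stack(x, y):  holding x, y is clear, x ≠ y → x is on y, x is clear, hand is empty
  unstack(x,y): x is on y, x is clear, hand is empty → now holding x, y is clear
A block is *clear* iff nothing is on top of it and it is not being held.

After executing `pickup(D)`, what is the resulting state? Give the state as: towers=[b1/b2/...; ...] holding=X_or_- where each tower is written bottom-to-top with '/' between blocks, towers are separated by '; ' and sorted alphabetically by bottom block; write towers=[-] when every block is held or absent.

before: towers=[B/E/G; C/F/A/H; D] holding=-
pre[pickup(D)]: clear(D) yes, ontable(D) yes, handempty yes
all met → apply pickup(D)
after:  towers=[B/E/G; C/F/A/H] holding=D

towers=[B/E/G; C/F/A/H] holding=D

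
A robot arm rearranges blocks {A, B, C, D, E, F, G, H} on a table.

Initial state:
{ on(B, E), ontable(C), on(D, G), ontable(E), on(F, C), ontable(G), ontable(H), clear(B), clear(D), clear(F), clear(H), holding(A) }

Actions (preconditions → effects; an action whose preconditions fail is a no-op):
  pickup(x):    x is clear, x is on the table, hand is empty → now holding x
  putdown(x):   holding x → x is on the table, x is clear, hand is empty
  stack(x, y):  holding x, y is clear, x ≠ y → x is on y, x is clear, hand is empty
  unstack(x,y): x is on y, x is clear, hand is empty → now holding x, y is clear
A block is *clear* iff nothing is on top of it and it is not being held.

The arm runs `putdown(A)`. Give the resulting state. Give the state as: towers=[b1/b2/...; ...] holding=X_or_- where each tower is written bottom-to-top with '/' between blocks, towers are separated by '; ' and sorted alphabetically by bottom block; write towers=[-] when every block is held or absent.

before: towers=[C/F; E/B; G/D; H] holding=A
pre[putdown(A)]: holding(A) ✓
all met → apply putdown(A)
after:  towers=[A; C/F; E/B; G/D; H] holding=-

towers=[A; C/F; E/B; G/D; H] holding=-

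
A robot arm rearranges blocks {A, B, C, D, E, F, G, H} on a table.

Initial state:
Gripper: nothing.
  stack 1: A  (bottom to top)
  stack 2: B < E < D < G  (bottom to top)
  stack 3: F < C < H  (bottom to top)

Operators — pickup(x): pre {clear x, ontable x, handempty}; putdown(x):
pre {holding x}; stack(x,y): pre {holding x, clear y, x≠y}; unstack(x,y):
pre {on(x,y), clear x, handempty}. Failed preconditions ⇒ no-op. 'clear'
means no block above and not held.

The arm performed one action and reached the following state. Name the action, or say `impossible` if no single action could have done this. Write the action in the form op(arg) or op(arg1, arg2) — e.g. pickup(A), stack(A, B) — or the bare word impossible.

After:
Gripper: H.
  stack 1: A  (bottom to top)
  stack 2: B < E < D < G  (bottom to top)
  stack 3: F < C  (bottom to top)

target: towers=[A; B/E/D/G; F/C] holding=H
     unstack(G, D) → towers=[A; B/E/D; F/C/H] holding=G
         pickup(A) → towers=[B/E/D/G; F/C/H] holding=A
     unstack(H, C) → towers=[A; B/E/D/G; F/C] holding=H  ← match

unstack(H, C)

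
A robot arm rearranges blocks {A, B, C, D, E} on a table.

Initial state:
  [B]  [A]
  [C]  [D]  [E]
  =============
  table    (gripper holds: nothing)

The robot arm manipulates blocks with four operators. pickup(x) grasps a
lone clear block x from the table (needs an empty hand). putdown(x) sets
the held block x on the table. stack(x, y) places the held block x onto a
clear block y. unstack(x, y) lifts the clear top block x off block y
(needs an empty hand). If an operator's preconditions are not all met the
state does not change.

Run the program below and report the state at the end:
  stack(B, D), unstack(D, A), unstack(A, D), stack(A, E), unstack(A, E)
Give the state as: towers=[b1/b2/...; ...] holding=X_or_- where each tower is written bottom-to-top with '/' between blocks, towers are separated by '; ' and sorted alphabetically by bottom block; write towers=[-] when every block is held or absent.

towers=[C/B; D; E] holding=A

step 1 (stack(B, D)) [no-op]: towers=[C/B; D/A; E] holding=-
step 2 (unstack(D, A)) [no-op]: towers=[C/B; D/A; E] holding=-
step 3 (unstack(A, D)): towers=[C/B; D; E] holding=A
step 4 (stack(A, E)): towers=[C/B; D; E/A] holding=-
step 5 (unstack(A, E)): towers=[C/B; D; E] holding=A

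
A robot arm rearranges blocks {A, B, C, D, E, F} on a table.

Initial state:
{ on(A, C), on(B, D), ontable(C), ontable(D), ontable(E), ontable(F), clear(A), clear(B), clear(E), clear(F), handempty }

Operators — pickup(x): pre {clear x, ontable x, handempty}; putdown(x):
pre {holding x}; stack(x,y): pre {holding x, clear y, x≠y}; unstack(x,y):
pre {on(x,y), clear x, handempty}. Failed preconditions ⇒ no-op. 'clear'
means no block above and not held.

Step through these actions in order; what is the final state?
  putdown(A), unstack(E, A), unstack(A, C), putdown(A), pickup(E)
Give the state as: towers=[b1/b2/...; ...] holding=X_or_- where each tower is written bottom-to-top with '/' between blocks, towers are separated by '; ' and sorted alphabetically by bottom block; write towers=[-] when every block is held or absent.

towers=[A; C; D/B; F] holding=E

step 1 (putdown(A)) [no-op]: towers=[C/A; D/B; E; F] holding=-
step 2 (unstack(E, A)) [no-op]: towers=[C/A; D/B; E; F] holding=-
step 3 (unstack(A, C)): towers=[C; D/B; E; F] holding=A
step 4 (putdown(A)): towers=[A; C; D/B; E; F] holding=-
step 5 (pickup(E)): towers=[A; C; D/B; F] holding=E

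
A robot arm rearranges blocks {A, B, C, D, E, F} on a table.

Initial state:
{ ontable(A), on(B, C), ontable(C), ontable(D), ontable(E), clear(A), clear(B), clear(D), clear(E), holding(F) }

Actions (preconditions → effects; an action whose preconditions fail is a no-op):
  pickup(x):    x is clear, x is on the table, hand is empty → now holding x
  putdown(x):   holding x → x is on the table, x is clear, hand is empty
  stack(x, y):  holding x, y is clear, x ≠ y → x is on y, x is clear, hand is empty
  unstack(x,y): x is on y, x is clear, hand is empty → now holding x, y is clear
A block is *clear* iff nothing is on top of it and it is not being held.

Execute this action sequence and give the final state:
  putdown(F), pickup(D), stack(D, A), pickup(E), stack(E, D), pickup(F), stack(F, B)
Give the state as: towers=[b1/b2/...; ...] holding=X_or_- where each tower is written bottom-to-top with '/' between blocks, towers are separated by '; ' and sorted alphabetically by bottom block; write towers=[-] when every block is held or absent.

step 1 (putdown(F)): towers=[A; C/B; D; E; F] holding=-
step 2 (pickup(D)): towers=[A; C/B; E; F] holding=D
step 3 (stack(D, A)): towers=[A/D; C/B; E; F] holding=-
step 4 (pickup(E)): towers=[A/D; C/B; F] holding=E
step 5 (stack(E, D)): towers=[A/D/E; C/B; F] holding=-
step 6 (pickup(F)): towers=[A/D/E; C/B] holding=F
step 7 (stack(F, B)): towers=[A/D/E; C/B/F] holding=-

towers=[A/D/E; C/B/F] holding=-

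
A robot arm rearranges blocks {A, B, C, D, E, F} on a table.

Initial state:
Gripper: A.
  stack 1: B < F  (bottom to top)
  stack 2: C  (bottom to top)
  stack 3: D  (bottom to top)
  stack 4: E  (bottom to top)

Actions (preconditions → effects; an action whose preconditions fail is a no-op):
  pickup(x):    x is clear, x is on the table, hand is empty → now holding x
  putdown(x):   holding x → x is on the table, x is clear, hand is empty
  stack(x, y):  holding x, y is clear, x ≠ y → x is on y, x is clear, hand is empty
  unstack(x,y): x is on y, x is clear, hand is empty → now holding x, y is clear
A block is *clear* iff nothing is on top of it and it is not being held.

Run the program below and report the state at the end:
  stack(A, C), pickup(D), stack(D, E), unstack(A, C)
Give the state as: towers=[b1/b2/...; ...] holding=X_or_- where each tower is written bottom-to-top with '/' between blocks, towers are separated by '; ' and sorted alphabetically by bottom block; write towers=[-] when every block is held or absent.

step 1 (stack(A, C)): towers=[B/F; C/A; D; E] holding=-
step 2 (pickup(D)): towers=[B/F; C/A; E] holding=D
step 3 (stack(D, E)): towers=[B/F; C/A; E/D] holding=-
step 4 (unstack(A, C)): towers=[B/F; C; E/D] holding=A

towers=[B/F; C; E/D] holding=A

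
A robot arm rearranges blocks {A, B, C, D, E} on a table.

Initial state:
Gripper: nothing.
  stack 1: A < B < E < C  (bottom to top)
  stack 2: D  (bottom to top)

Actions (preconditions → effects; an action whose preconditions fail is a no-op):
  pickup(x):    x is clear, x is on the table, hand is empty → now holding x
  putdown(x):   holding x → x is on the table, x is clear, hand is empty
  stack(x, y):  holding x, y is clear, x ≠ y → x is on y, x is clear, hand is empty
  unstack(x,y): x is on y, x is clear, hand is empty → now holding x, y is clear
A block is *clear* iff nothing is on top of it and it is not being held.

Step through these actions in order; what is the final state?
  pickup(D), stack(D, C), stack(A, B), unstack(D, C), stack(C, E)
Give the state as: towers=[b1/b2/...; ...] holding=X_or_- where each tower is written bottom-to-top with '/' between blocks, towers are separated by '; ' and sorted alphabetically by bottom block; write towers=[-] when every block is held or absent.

step 1 (pickup(D)): towers=[A/B/E/C] holding=D
step 2 (stack(D, C)): towers=[A/B/E/C/D] holding=-
step 3 (stack(A, B)) [no-op]: towers=[A/B/E/C/D] holding=-
step 4 (unstack(D, C)): towers=[A/B/E/C] holding=D
step 5 (stack(C, E)) [no-op]: towers=[A/B/E/C] holding=D

towers=[A/B/E/C] holding=D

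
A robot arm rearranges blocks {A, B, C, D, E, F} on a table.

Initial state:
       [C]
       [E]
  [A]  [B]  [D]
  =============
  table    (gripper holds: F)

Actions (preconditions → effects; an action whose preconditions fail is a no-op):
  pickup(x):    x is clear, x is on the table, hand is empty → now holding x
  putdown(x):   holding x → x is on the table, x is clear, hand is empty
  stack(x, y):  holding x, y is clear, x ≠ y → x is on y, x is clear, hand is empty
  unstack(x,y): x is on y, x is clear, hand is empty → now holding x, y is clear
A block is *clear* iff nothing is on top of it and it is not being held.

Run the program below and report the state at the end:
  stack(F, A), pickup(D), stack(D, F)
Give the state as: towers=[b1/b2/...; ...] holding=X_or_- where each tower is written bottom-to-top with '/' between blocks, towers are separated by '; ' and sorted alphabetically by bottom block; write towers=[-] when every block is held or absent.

towers=[A/F/D; B/E/C] holding=-

step 1 (stack(F, A)): towers=[A/F; B/E/C; D] holding=-
step 2 (pickup(D)): towers=[A/F; B/E/C] holding=D
step 3 (stack(D, F)): towers=[A/F/D; B/E/C] holding=-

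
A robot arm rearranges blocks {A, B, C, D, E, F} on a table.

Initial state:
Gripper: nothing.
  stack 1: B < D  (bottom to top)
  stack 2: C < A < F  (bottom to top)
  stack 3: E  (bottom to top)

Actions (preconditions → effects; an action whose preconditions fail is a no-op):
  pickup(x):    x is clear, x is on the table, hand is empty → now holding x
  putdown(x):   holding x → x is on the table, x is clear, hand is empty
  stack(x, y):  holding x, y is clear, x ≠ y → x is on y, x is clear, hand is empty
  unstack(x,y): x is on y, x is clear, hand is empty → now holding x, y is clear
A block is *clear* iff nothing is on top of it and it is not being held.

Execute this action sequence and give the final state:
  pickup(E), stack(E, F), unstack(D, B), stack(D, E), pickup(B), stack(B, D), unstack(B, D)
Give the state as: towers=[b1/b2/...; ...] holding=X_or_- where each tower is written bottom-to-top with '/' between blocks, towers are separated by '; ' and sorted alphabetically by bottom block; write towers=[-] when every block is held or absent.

step 1 (pickup(E)): towers=[B/D; C/A/F] holding=E
step 2 (stack(E, F)): towers=[B/D; C/A/F/E] holding=-
step 3 (unstack(D, B)): towers=[B; C/A/F/E] holding=D
step 4 (stack(D, E)): towers=[B; C/A/F/E/D] holding=-
step 5 (pickup(B)): towers=[C/A/F/E/D] holding=B
step 6 (stack(B, D)): towers=[C/A/F/E/D/B] holding=-
step 7 (unstack(B, D)): towers=[C/A/F/E/D] holding=B

towers=[C/A/F/E/D] holding=B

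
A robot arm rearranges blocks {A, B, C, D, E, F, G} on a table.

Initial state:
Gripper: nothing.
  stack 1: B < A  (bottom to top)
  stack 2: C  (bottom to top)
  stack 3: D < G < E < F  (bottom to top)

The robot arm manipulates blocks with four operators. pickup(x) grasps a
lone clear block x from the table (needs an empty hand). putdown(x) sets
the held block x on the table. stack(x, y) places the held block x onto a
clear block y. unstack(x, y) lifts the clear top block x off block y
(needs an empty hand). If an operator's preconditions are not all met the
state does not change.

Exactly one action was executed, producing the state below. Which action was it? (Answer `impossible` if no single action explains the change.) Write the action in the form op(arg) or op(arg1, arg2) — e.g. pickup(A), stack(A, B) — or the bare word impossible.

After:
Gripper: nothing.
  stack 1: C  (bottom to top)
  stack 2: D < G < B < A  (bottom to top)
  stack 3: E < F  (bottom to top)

target: towers=[C; D/G/B/A; E/F] holding=-
     unstack(F, E) → towers=[B/A; C; D/G/E] holding=F
     unstack(A, B) → towers=[B; C; D/G/E/F] holding=A
         pickup(C) → towers=[B/A; D/G/E/F] holding=C
none of the 3 applicable actions match → impossible

impossible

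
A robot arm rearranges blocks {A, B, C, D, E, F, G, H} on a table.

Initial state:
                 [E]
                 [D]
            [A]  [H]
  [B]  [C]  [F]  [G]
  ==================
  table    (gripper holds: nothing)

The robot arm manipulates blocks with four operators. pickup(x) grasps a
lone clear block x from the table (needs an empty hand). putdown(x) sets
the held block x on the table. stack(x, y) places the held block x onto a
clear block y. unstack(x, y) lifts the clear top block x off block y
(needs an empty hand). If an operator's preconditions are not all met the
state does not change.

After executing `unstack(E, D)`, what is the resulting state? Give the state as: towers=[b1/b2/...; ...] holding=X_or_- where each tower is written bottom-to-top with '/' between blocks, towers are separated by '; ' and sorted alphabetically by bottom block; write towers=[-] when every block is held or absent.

before: towers=[B; C; F/A; G/H/D/E] holding=-
pre[unstack(E, D)]: on(E,D) yes, clear(E) yes, handempty yes
all met → apply unstack(E, D)
after:  towers=[B; C; F/A; G/H/D] holding=E

towers=[B; C; F/A; G/H/D] holding=E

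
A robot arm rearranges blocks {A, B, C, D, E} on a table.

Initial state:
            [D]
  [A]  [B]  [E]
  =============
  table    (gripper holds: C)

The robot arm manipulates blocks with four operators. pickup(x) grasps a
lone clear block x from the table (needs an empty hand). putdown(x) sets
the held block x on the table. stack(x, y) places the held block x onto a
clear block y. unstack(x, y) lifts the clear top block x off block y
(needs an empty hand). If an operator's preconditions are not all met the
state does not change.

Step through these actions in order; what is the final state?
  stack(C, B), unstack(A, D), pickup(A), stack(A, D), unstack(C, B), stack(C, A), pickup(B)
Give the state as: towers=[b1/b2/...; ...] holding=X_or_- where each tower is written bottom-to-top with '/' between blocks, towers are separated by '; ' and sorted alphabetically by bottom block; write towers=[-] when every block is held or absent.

step 1 (stack(C, B)): towers=[A; B/C; E/D] holding=-
step 2 (unstack(A, D)) [no-op]: towers=[A; B/C; E/D] holding=-
step 3 (pickup(A)): towers=[B/C; E/D] holding=A
step 4 (stack(A, D)): towers=[B/C; E/D/A] holding=-
step 5 (unstack(C, B)): towers=[B; E/D/A] holding=C
step 6 (stack(C, A)): towers=[B; E/D/A/C] holding=-
step 7 (pickup(B)): towers=[E/D/A/C] holding=B

towers=[E/D/A/C] holding=B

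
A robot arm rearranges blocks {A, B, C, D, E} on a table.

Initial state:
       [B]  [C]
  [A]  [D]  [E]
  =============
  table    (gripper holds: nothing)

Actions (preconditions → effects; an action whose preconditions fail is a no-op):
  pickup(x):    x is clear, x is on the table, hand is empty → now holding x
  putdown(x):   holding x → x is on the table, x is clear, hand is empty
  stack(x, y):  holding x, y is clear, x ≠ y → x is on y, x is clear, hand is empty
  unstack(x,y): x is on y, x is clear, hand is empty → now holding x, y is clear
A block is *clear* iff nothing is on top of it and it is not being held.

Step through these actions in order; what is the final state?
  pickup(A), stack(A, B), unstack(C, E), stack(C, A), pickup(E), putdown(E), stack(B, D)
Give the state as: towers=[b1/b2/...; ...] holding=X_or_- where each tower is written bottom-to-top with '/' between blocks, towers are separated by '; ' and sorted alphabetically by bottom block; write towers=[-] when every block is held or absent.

towers=[D/B/A/C; E] holding=-

step 1 (pickup(A)): towers=[D/B; E/C] holding=A
step 2 (stack(A, B)): towers=[D/B/A; E/C] holding=-
step 3 (unstack(C, E)): towers=[D/B/A; E] holding=C
step 4 (stack(C, A)): towers=[D/B/A/C; E] holding=-
step 5 (pickup(E)): towers=[D/B/A/C] holding=E
step 6 (putdown(E)): towers=[D/B/A/C; E] holding=-
step 7 (stack(B, D)) [no-op]: towers=[D/B/A/C; E] holding=-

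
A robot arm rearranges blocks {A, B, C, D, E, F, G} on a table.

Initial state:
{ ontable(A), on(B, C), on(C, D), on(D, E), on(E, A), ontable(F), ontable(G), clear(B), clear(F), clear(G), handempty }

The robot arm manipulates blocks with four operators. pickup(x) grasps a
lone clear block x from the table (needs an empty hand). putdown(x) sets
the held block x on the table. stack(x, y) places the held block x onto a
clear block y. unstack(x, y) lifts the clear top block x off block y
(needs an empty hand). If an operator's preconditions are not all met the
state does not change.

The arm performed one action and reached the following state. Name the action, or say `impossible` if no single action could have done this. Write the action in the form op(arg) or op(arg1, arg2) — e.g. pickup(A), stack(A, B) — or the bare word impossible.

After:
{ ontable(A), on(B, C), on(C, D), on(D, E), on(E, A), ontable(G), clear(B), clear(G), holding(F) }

pickup(F)

target: towers=[A/E/D/C/B; G] holding=F
     unstack(B, C) → towers=[A/E/D/C; F; G] holding=B
         pickup(F) → towers=[A/E/D/C/B; G] holding=F  ← match
         pickup(G) → towers=[A/E/D/C/B; F] holding=G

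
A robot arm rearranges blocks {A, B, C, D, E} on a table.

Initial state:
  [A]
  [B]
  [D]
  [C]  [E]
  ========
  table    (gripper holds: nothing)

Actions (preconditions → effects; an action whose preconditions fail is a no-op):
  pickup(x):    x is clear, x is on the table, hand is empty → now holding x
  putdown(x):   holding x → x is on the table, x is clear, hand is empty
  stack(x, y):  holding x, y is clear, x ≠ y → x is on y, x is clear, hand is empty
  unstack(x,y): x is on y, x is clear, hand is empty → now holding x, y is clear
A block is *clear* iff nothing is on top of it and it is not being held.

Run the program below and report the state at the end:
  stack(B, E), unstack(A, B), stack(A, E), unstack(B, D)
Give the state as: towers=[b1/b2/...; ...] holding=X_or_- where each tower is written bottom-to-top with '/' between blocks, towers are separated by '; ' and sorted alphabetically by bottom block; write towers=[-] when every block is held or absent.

step 1 (stack(B, E)) [no-op]: towers=[C/D/B/A; E] holding=-
step 2 (unstack(A, B)): towers=[C/D/B; E] holding=A
step 3 (stack(A, E)): towers=[C/D/B; E/A] holding=-
step 4 (unstack(B, D)): towers=[C/D; E/A] holding=B

towers=[C/D; E/A] holding=B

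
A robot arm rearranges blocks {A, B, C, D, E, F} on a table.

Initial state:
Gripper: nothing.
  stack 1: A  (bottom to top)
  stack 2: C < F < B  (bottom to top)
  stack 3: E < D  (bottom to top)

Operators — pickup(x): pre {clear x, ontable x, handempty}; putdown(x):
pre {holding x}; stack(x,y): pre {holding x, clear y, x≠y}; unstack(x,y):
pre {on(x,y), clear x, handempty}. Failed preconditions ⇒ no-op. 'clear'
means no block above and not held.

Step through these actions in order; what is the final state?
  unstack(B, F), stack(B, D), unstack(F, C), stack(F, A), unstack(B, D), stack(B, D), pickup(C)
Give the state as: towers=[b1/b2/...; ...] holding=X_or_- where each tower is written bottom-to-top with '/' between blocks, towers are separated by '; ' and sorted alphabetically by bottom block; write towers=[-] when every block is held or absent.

step 1 (unstack(B, F)): towers=[A; C/F; E/D] holding=B
step 2 (stack(B, D)): towers=[A; C/F; E/D/B] holding=-
step 3 (unstack(F, C)): towers=[A; C; E/D/B] holding=F
step 4 (stack(F, A)): towers=[A/F; C; E/D/B] holding=-
step 5 (unstack(B, D)): towers=[A/F; C; E/D] holding=B
step 6 (stack(B, D)): towers=[A/F; C; E/D/B] holding=-
step 7 (pickup(C)): towers=[A/F; E/D/B] holding=C

towers=[A/F; E/D/B] holding=C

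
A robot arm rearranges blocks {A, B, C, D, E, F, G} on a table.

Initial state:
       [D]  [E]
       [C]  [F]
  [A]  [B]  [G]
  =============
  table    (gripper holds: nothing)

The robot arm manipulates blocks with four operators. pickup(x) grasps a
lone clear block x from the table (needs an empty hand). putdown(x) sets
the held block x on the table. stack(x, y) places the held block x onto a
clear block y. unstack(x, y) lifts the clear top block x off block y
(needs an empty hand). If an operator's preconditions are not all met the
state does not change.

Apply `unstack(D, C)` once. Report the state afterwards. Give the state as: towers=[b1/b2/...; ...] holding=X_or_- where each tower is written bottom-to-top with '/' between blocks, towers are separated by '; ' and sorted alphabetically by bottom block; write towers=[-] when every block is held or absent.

towers=[A; B/C; G/F/E] holding=D

before: towers=[A; B/C/D; G/F/E] holding=-
pre[unstack(D, C)]: on(D,C) ✓, clear(D) ✓, handempty ✓
all met → apply unstack(D, C)
after:  towers=[A; B/C; G/F/E] holding=D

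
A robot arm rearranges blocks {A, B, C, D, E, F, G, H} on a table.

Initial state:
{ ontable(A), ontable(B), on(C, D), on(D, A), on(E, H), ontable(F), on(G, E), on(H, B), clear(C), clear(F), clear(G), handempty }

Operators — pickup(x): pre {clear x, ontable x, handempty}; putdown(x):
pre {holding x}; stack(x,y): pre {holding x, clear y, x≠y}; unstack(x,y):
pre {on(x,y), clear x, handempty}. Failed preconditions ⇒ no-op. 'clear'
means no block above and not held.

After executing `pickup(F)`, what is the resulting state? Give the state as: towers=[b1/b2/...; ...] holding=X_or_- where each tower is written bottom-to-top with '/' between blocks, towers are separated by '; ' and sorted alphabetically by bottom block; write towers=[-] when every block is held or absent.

before: towers=[A/D/C; B/H/E/G; F] holding=-
pre[pickup(F)]: clear(F) ok, ontable(F) ok, handempty ok
all met → apply pickup(F)
after:  towers=[A/D/C; B/H/E/G] holding=F

towers=[A/D/C; B/H/E/G] holding=F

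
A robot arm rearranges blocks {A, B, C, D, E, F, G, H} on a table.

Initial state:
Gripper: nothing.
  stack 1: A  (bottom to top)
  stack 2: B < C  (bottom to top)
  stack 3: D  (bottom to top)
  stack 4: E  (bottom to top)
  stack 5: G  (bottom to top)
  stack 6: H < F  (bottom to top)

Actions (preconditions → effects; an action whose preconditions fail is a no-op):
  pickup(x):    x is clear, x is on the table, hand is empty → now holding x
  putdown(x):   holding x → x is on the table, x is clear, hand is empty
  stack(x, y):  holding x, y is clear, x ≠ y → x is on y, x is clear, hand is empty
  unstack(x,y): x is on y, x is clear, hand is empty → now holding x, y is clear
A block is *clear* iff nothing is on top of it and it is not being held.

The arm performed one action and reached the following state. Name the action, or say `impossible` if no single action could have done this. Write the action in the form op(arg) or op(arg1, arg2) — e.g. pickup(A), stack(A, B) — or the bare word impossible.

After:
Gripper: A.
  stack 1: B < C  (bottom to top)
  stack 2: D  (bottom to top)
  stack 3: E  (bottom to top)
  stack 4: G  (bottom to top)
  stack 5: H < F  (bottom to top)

pickup(A)

target: towers=[B/C; D; E; G; H/F] holding=A
         pickup(G) → towers=[A; B/C; D; E; H/F] holding=G
         pickup(A) → towers=[B/C; D; E; G; H/F] holding=A  ← match
         pickup(E) → towers=[A; B/C; D; G; H/F] holding=E
     unstack(F, H) → towers=[A; B/C; D; E; G; H] holding=F
         pickup(D) → towers=[A; B/C; E; G; H/F] holding=D
     unstack(C, B) → towers=[A; B; D; E; G; H/F] holding=C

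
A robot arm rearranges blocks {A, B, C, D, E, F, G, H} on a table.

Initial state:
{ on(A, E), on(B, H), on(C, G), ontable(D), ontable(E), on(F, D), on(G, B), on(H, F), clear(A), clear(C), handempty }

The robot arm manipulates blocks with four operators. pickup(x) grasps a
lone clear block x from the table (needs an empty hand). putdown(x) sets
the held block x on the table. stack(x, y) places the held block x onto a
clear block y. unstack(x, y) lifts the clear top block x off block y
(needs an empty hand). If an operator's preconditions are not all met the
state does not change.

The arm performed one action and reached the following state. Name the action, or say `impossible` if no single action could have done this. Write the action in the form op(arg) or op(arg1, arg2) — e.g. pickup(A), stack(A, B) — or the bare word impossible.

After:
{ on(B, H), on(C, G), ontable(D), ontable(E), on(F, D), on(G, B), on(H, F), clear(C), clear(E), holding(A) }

target: towers=[D/F/H/B/G/C; E] holding=A
     unstack(A, E) → towers=[D/F/H/B/G/C; E] holding=A  ← match
     unstack(C, G) → towers=[D/F/H/B/G; E/A] holding=C

unstack(A, E)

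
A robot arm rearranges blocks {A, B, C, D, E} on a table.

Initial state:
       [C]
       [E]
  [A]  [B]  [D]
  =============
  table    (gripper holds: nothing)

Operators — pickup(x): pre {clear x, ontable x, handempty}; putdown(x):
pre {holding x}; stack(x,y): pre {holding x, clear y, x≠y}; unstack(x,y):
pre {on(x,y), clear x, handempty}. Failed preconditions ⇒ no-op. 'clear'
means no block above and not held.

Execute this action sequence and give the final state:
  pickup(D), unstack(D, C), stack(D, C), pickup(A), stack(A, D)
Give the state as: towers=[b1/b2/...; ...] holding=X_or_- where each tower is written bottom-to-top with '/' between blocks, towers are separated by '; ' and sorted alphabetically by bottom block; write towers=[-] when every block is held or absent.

step 1 (pickup(D)): towers=[A; B/E/C] holding=D
step 2 (unstack(D, C)) [no-op]: towers=[A; B/E/C] holding=D
step 3 (stack(D, C)): towers=[A; B/E/C/D] holding=-
step 4 (pickup(A)): towers=[B/E/C/D] holding=A
step 5 (stack(A, D)): towers=[B/E/C/D/A] holding=-

towers=[B/E/C/D/A] holding=-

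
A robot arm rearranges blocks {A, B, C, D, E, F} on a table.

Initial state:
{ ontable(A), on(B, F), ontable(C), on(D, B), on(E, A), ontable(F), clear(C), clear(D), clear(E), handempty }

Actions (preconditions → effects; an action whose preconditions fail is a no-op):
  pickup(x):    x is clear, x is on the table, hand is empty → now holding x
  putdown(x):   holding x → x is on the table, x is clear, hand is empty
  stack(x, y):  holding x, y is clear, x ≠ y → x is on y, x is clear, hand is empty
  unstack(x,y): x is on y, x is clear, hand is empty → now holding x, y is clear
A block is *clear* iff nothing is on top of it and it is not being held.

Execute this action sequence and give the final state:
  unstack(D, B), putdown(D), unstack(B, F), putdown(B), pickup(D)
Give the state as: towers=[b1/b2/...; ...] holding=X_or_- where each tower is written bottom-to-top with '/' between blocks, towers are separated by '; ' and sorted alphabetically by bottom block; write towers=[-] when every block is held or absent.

towers=[A/E; B; C; F] holding=D

step 1 (unstack(D, B)): towers=[A/E; C; F/B] holding=D
step 2 (putdown(D)): towers=[A/E; C; D; F/B] holding=-
step 3 (unstack(B, F)): towers=[A/E; C; D; F] holding=B
step 4 (putdown(B)): towers=[A/E; B; C; D; F] holding=-
step 5 (pickup(D)): towers=[A/E; B; C; F] holding=D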